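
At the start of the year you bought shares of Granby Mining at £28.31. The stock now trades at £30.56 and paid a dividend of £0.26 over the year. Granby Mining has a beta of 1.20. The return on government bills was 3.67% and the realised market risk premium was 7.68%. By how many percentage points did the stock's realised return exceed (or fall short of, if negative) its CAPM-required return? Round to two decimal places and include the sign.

Realised HPR = (P1 + D1 − P0) / P0 = (30.56 + 0.26 − 28.31) / 28.31 = 2.51 / 28.31 = 8.8661%
CAPM required = R_f + β·MRP = 3.67% + 1.20 × 7.68% = 12.8860%
α = realised − required = 8.8661% − 12.8860% = -4.02%

-4.02%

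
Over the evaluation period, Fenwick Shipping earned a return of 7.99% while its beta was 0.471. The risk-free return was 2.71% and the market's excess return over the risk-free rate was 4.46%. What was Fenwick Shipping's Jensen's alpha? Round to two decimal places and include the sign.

CAPM benchmark = R_f + β(R_m − R_f) = 2.71% + 0.471 × 4.46% = 4.81066%
α = actual − benchmark = 7.99% − 4.81066% = +3.18%

+3.18%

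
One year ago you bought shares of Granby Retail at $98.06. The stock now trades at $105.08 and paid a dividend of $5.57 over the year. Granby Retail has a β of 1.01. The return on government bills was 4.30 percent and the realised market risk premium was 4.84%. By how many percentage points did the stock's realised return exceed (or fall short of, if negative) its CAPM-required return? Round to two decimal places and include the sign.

+3.65%

Realised HPR = (P1 + D1 − P0) / P0 = (105.08 + 5.57 − 98.06) / 98.06 = 12.59 / 98.06 = 12.8391%
CAPM required = R_f + β·MRP = 4.30% + 1.01 × 4.84% = 9.1884%
α = realised − required = 12.8391% − 9.1884% = +3.65%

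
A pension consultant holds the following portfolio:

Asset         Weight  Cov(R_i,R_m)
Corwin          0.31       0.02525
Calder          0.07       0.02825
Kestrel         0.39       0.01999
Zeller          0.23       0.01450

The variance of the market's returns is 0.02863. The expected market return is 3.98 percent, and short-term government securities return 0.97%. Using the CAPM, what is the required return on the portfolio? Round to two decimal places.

β_Corwin = 0.02525 / 0.02863 = 0.8819
β_Calder = 0.02825 / 0.02863 = 0.9867
β_Kestrel = 0.01999 / 0.02863 = 0.6982
β_Zeller = 0.01450 / 0.02863 = 0.5065
β_P = Σ w_i β_i = 0.31×0.8819 + 0.07×0.9867 + 0.39×0.6982 + 0.23×0.5065 = 0.7313
MRP = 3.98% − 0.97% = 3.01%
E(R_P) = R_f + β_P × MRP = 0.97% + 0.7313 × 3.01% = 3.17%

3.17%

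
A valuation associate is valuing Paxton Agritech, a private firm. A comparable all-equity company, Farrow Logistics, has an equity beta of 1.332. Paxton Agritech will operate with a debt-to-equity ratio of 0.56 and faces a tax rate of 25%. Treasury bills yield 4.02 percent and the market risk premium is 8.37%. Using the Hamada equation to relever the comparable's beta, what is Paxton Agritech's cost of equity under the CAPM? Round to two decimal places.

β_L = β_U × [1 + (1 − t)(D/E)] = 1.332 × [1 + (1 − 0.25) × 0.56]
    = 1.332 × [1 + 0.75 × 0.56] = 1.332 × 1.4200 = 1.8914
E(R) = R_f + β_L × MRP = 4.02% + 1.8914 × 8.37% = 19.85%

19.85%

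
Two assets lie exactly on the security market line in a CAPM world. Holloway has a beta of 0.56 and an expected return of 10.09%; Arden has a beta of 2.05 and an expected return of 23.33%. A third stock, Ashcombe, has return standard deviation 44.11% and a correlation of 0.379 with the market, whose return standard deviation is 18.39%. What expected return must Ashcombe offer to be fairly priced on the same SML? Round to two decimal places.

13.19%

MRP = (23.33% − 10.09%) / (2.05 − 0.56) = 8.8859%
R_f = 10.09% − 0.56 × 8.8859% = 5.1139%
β_Ashcombe = ρ·σ_i/σ_m = 0.379 × 44.11 / 18.39 = 0.9091
E(R_Ashcombe) = R_f + β × MRP = 5.1139% + 0.9091 × 8.8859% = 13.19%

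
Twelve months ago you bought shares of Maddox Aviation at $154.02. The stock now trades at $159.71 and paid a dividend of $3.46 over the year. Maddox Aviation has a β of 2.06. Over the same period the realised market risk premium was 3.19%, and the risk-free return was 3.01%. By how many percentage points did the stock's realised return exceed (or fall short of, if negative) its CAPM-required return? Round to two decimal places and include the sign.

-3.64%

Realised HPR = (P1 + D1 − P0) / P0 = (159.71 + 3.46 − 154.02) / 154.02 = 9.15 / 154.02 = 5.9408%
CAPM required = R_f + β·MRP = 3.01% + 2.06 × 3.19% = 9.5814%
α = realised − required = 5.9408% − 9.5814% = -3.64%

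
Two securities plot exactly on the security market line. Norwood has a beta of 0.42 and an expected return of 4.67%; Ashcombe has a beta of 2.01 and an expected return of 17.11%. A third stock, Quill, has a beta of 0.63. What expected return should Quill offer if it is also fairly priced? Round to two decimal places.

MRP (SML slope) = (17.11% − 4.67%) / (2.01 − 0.42) = 12.44% / 1.59 = 7.8239%
R_f (intercept) = 4.67% − 0.42 × 7.8239% = 1.3840%
E(R_Quill) = R_f + β × MRP = 1.3840% + 0.63 × 7.8239% = 6.31%

6.31%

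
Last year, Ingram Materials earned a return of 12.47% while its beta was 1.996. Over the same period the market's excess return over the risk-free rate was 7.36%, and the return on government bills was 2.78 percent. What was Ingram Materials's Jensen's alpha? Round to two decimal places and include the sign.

CAPM benchmark = R_f + β(R_m − R_f) = 2.78% + 1.996 × 7.36% = 17.47056%
α = actual − benchmark = 12.47% − 17.47056% = -5.00%

-5.00%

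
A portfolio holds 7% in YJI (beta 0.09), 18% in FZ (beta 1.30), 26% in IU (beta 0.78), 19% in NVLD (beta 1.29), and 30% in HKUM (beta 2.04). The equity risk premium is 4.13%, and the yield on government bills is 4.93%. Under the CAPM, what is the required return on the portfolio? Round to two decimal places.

10.30%

β_P = Σ w_i β_i = 0.07×0.09 + 0.18×1.30 + 0.26×0.78 + 0.19×1.29 + 0.30×2.04 = 1.3002
E(R_P) = R_f + β_P × MRP = 4.93% + 1.3002 × 4.13% = 10.30%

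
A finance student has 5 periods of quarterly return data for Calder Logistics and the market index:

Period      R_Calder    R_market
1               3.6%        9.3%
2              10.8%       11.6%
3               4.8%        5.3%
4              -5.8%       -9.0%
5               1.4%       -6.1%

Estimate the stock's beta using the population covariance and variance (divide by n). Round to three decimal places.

Mean R_i = (3.6 + 10.8 + 4.8 − 5.8 + 1.4) / 5 = 2.9600%
Mean R_m = (9.3 + 11.6 + 5.3 − 9.0 − 6.1) / 5 = 2.2200%
Σ(R_i − R̄_i)(R_m − R̄_m) = 195.0040  ⇒  Cov = 195.0040 / 5 = 39.0008
Σ(R_m − R̄_m)² = 342.7080  ⇒  Var(R_m) = 342.7080 / 5 = 68.5416
β = Cov / Var(R_m) = 39.0008 / 68.5416 = 0.5690

0.569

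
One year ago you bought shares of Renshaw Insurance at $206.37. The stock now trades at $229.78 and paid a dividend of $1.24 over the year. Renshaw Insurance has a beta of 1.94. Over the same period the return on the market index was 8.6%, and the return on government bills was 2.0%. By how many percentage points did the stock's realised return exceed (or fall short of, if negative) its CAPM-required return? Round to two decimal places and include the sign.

-2.86%

Realised HPR = (P1 + D1 − P0) / P0 = (229.78 + 1.24 − 206.37) / 206.37 = 24.65 / 206.37 = 11.9446%
MRP = 8.6% − 2.0% = 6.60%
CAPM required = R_f + β·MRP = 2.0% + 1.94 × 6.6% = 14.8040%
α = realised − required = 11.9446% − 14.8040% = -2.86%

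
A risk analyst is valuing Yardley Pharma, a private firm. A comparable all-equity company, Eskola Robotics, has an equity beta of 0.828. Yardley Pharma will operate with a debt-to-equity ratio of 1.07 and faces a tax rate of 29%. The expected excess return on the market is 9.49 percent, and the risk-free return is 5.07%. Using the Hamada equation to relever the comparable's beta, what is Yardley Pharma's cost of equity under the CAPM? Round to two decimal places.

18.90%

β_L = β_U × [1 + (1 − t)(D/E)] = 0.828 × [1 + (1 − 0.29) × 1.07]
    = 0.828 × [1 + 0.71 × 1.07] = 0.828 × 1.7597 = 1.4570
E(R) = R_f + β_L × MRP = 5.07% + 1.4570 × 9.49% = 18.90%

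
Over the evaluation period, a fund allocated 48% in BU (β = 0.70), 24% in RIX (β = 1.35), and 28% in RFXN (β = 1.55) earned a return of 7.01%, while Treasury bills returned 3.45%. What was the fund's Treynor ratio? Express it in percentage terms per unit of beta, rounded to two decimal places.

β_P = 0.48×0.70 + 0.24×1.35 + 0.28×1.55 = 1.0940
Treynor = (R_P − R_f) / β_P = (7.01% − 3.45%) / 1.0940 = 3.56% / 1.0940 = 3.25%

3.25%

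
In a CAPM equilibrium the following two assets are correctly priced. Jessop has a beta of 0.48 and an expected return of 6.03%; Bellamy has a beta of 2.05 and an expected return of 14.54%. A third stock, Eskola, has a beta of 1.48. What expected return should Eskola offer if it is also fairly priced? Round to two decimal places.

11.45%

MRP (SML slope) = (14.54% − 6.03%) / (2.05 − 0.48) = 8.51% / 1.57 = 5.4204%
R_f (intercept) = 6.03% − 0.48 × 5.4204% = 3.4282%
E(R_Eskola) = R_f + β × MRP = 3.4282% + 1.48 × 5.4204% = 11.45%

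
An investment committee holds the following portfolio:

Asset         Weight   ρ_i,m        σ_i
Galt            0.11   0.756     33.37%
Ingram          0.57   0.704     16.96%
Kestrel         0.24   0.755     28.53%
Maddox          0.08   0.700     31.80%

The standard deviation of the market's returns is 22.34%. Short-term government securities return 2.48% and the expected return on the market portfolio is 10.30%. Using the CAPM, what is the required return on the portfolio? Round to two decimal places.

β_Galt = 0.756 × 33.37% / 22.34% = 1.1293
β_Ingram = 0.704 × 16.96% / 22.34% = 0.5345
β_Kestrel = 0.755 × 28.53% / 22.34% = 0.9642
β_Maddox = 0.700 × 31.80% / 22.34% = 0.9964
β_P = Σ w_i β_i = 0.11×1.1293 + 0.57×0.5345 + 0.24×0.9642 + 0.08×0.9964 = 0.7400
MRP = 10.30% − 2.48% = 7.82%
E(R_P) = R_f + β_P × MRP = 2.48% + 0.7400 × 7.82% = 8.27%

8.27%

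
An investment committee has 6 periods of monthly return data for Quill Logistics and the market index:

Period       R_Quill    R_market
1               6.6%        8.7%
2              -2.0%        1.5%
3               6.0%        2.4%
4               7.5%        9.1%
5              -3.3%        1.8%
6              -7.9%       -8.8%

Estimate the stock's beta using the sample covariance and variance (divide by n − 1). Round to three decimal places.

0.870

Mean R_i = (6.6 − 2.0 + 6.0 + 7.5 − 3.3 − 7.9) / 6 = 1.1500%
Mean R_m = (8.7 + 1.5 + 2.4 + 9.1 + 1.8 − 8.8) / 6 = 2.4500%
Σ(R_i − R̄_i)(R_m − R̄_m) = 183.7450  ⇒  Cov = 183.7450 / 5 = 36.7490
Σ(R_m − R̄_m)² = 211.1750  ⇒  Var(R_m) = 211.1750 / 5 = 42.2350
β = Cov / Var(R_m) = 36.7490 / 42.2350 = 0.8701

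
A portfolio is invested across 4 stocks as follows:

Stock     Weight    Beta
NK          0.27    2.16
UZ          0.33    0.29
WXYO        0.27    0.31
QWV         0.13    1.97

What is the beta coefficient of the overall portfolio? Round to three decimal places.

1.019

β_P = Σ w_i β_i = 0.27×2.16 + 0.33×0.29 + 0.27×0.31 + 0.13×1.97 = 1.0187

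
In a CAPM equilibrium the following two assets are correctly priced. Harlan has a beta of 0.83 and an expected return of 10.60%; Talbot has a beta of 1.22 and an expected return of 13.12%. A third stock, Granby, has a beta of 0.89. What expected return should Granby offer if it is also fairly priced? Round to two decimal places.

10.99%

MRP (SML slope) = (13.12% − 10.60%) / (1.22 − 0.83) = 2.52% / 0.39 = 6.4615%
R_f (intercept) = 10.60% − 0.83 × 6.4615% = 5.2370%
E(R_Granby) = R_f + β × MRP = 5.2370% + 0.89 × 6.4615% = 10.99%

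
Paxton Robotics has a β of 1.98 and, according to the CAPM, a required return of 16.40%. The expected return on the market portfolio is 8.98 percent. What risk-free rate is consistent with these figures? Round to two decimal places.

E(R) = R_f + β(E(R_m) − R_f) = R_f(1 − β) + β·E(R_m)
16.40% = R_f × (1 − 1.98) + 1.98 × 8.98%
16.40% = R_f × -0.98 + 17.7804%
R_f = (16.40% − 17.7804%) / -0.98 = 1.41%

1.41%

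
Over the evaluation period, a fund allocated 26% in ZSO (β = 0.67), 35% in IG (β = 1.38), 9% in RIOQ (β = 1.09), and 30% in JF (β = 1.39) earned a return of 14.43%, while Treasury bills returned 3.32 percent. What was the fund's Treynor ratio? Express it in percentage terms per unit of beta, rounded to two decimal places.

β_P = 0.26×0.67 + 0.35×1.38 + 0.09×1.09 + 0.30×1.39 = 1.1723
Treynor = (R_P − R_f) / β_P = (14.43% − 3.32%) / 1.1723 = 11.11% / 1.1723 = 9.48%

9.48%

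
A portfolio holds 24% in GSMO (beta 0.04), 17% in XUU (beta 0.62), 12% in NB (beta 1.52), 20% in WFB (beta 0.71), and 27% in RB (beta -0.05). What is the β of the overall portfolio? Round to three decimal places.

β_P = Σ w_i β_i = 0.24×0.04 + 0.17×0.62 + 0.12×1.52 + 0.20×0.71 + 0.27×-0.05 = 0.4259

0.426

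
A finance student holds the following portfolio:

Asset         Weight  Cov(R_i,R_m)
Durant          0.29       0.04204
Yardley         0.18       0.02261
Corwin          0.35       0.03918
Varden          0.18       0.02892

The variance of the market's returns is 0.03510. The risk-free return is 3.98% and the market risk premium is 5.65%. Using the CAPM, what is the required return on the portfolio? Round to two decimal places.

9.64%

β_Durant = 0.04204 / 0.03510 = 1.1977
β_Yardley = 0.02261 / 0.03510 = 0.6442
β_Corwin = 0.03918 / 0.03510 = 1.1162
β_Varden = 0.02892 / 0.03510 = 0.8239
β_P = Σ w_i β_i = 0.29×1.1977 + 0.18×0.6442 + 0.35×1.1162 + 0.18×0.8239 = 1.0023
E(R_P) = R_f + β_P × MRP = 3.98% + 1.0023 × 5.65% = 9.64%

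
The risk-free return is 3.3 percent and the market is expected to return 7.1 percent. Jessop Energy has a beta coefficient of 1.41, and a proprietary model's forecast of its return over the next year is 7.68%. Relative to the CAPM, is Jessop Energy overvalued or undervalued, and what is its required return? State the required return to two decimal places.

MRP = 7.1% − 3.3% = 3.80%
Required return = R_f + β·MRP = 3.3% + 1.41 × 3.8% = 8.66%
Forecast 7.68% < required 8.66% → the stock plots below the SML → overvalued.

Overvalued; required return 8.66%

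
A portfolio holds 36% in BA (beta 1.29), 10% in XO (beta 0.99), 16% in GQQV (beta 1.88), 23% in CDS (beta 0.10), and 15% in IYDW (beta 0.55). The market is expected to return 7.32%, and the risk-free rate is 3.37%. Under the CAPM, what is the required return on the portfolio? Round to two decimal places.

7.20%

β_P = Σ w_i β_i = 0.36×1.29 + 0.10×0.99 + 0.16×1.88 + 0.23×0.10 + 0.15×0.55 = 0.9697
MRP = 7.32% − 3.37% = 3.95%
E(R_P) = R_f + β_P × MRP = 3.37% + 0.9697 × 3.95% = 7.20%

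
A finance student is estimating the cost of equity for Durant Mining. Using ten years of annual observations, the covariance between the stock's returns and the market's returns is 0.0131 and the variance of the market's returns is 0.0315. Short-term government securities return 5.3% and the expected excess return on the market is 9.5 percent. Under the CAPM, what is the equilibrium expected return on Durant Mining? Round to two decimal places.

β = Cov(R_i, R_m) / Var(R_m) = 0.0131 / 0.0315 = 0.4159
E(R) = R_f + β × MRP = 5.3% + 0.4159 × 9.5% = 9.25%

9.25%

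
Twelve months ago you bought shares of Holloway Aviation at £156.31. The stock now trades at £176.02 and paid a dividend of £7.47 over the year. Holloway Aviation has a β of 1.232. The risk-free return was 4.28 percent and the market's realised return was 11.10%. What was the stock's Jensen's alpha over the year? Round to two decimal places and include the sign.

Realised HPR = (P1 + D1 − P0) / P0 = (176.02 + 7.47 − 156.31) / 156.31 = 27.18 / 156.31 = 17.3885%
MRP = 11.10% − 4.28% = 6.82%
CAPM required = R_f + β·MRP = 4.28% + 1.232 × 6.82% = 12.68224%
α = realised − required = 17.3885% − 12.68224% = +4.71%

+4.71%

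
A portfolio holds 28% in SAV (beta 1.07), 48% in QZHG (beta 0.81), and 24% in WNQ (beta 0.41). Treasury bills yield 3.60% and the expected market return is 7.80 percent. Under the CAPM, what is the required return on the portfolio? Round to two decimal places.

β_P = Σ w_i β_i = 0.28×1.07 + 0.48×0.81 + 0.24×0.41 = 0.7868
MRP = 7.80% − 3.60% = 4.20%
E(R_P) = R_f + β_P × MRP = 3.60% + 0.7868 × 4.20% = 6.90%

6.90%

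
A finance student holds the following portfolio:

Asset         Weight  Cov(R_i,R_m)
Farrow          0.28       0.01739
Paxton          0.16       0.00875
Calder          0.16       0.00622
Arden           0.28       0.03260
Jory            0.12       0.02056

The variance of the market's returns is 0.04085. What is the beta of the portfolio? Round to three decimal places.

β_Farrow = 0.01739 / 0.04085 = 0.4257
β_Paxton = 0.00875 / 0.04085 = 0.2142
β_Calder = 0.00622 / 0.04085 = 0.1523
β_Arden = 0.03260 / 0.04085 = 0.7980
β_Jory = 0.02056 / 0.04085 = 0.5033
β_P = Σ w_i β_i = 0.28×0.4257 + 0.16×0.2142 + 0.16×0.1523 + 0.28×0.7980 + 0.12×0.5033 = 0.4617

0.462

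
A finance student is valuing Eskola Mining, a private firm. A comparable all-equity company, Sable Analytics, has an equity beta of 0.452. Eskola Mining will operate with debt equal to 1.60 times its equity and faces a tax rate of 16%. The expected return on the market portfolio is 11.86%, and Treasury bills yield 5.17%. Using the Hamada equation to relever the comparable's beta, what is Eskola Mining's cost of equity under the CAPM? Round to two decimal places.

12.26%

β_L = β_U × [1 + (1 − t)(D/E)] = 0.452 × [1 + (1 − 0.16) × 1.60]
    = 0.452 × [1 + 0.84 × 1.60] = 0.452 × 2.3440 = 1.0595
MRP = 11.86% − 5.17% = 6.69%
E(R) = R_f + β_L × MRP = 5.17% + 1.0595 × 6.69% = 12.26%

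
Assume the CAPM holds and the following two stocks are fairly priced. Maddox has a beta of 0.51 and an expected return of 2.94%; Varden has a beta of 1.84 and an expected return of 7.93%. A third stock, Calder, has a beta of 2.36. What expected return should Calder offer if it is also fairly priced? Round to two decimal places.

MRP (SML slope) = (7.93% − 2.94%) / (1.84 − 0.51) = 4.99% / 1.33 = 3.7519%
R_f (intercept) = 2.94% − 0.51 × 3.7519% = 1.0265%
E(R_Calder) = R_f + β × MRP = 1.0265% + 2.36 × 3.7519% = 9.88%

9.88%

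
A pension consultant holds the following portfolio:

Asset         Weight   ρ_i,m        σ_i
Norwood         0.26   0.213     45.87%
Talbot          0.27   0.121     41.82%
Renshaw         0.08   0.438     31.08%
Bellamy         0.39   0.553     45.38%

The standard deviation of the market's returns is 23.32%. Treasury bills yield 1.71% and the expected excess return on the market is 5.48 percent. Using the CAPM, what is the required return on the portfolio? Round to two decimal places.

5.18%

β_Norwood = 0.213 × 45.87% / 23.32% = 0.4190
β_Talbot = 0.121 × 41.82% / 23.32% = 0.2170
β_Renshaw = 0.438 × 31.08% / 23.32% = 0.5837
β_Bellamy = 0.553 × 45.38% / 23.32% = 1.0761
β_P = Σ w_i β_i = 0.26×0.4190 + 0.27×0.2170 + 0.08×0.5837 + 0.39×1.0761 = 0.6339
E(R_P) = R_f + β_P × MRP = 1.71% + 0.6339 × 5.48% = 5.18%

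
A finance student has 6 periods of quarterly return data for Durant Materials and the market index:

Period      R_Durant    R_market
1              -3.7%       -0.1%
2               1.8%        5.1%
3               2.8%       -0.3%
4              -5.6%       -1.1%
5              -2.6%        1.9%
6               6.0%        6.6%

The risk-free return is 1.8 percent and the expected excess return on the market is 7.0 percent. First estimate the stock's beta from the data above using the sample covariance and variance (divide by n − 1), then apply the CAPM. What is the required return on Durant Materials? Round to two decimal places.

Mean R_i = (-3.7 + 1.8 + 2.8 − 5.6 − 2.6 + 6.0) / 6 = -0.2167%
Mean R_m = (-0.1 + 5.1 − 0.3 − 1.1 + 1.9 + 6.6) / 6 = 2.0167%
Σ(R_i − R̄_i)(R_m − R̄_m) = 52.1517  ⇒  Cov = 52.1517 / 5 = 10.4303
Σ(R_m − R̄_m)² = 50.0883  ⇒  Var(R_m) = 50.0883 / 5 = 10.0177
β = Cov / Var(R_m) = 10.4303 / 10.0177 = 1.0412
E(R) = R_f + β × MRP = 1.8% + 1.0412 × 7.0% = 9.09%

9.09%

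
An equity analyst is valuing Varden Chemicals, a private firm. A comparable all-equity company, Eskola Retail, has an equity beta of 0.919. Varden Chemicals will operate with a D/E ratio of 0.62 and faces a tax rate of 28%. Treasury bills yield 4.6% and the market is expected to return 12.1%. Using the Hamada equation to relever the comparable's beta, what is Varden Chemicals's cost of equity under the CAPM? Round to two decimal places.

14.57%

β_L = β_U × [1 + (1 − t)(D/E)] = 0.919 × [1 + (1 − 0.28) × 0.62]
    = 0.919 × [1 + 0.72 × 0.62] = 0.919 × 1.4464 = 1.3292
MRP = 12.1% − 4.6% = 7.50%
E(R) = R_f + β_L × MRP = 4.6% + 1.3292 × 7.5% = 14.57%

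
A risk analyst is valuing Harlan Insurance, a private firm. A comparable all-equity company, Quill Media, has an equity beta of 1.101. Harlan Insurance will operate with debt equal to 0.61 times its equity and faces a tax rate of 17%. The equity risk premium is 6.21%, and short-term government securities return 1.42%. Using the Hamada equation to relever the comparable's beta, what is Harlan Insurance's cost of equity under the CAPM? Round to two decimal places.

β_L = β_U × [1 + (1 − t)(D/E)] = 1.101 × [1 + (1 − 0.17) × 0.61]
    = 1.101 × [1 + 0.83 × 0.61] = 1.101 × 1.5063 = 1.6584
E(R) = R_f + β_L × MRP = 1.42% + 1.6584 × 6.21% = 11.72%

11.72%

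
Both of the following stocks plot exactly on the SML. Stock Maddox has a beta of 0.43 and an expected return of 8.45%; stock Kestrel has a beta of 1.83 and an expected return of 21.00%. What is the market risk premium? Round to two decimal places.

8.96%

Both satisfy E(R) = R_f + β·MRP, so the slope of the SML is
MRP = (21.00% − 8.45%) / (1.83 − 0.43) = 12.55% / 1.40 = 8.9643%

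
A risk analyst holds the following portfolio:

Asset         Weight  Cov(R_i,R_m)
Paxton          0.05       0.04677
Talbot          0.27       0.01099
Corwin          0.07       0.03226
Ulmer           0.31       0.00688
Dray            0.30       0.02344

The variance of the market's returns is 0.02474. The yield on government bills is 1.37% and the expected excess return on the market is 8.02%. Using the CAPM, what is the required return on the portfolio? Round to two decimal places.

β_Paxton = 0.04677 / 0.02474 = 1.8905
β_Talbot = 0.01099 / 0.02474 = 0.4442
β_Corwin = 0.03226 / 0.02474 = 1.3040
β_Ulmer = 0.00688 / 0.02474 = 0.2781
β_Dray = 0.02344 / 0.02474 = 0.9475
β_P = Σ w_i β_i = 0.05×1.8905 + 0.27×0.4442 + 0.07×1.3040 + 0.31×0.2781 + 0.30×0.9475 = 0.6762
E(R_P) = R_f + β_P × MRP = 1.37% + 0.6762 × 8.02% = 6.79%

6.79%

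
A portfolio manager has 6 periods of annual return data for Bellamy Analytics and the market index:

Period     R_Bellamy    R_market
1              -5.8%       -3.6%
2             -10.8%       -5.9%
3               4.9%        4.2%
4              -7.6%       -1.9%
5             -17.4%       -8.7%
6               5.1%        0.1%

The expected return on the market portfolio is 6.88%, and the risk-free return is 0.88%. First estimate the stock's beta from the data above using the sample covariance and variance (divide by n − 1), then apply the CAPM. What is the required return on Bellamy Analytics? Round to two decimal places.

11.84%

Mean R_i = (-5.8 − 10.8 + 4.9 − 7.6 − 17.4 + 5.1) / 6 = -5.2667%
Mean R_m = (-3.6 − 5.9 + 4.2 − 1.9 − 8.7 + 0.1) / 6 = -2.6333%
Σ(R_i − R̄_i)(R_m − R̄_m) = 188.2967  ⇒  Cov = 188.2967 / 5 = 37.6593
Σ(R_m − R̄_m)² = 103.1133  ⇒  Var(R_m) = 103.1133 / 5 = 20.6227
β = Cov / Var(R_m) = 37.6593 / 20.6227 = 1.8261
MRP = 6.88% − 0.88% = 6.00%
E(R) = R_f + β × MRP = 0.88% + 1.8261 × 6.00% = 11.84%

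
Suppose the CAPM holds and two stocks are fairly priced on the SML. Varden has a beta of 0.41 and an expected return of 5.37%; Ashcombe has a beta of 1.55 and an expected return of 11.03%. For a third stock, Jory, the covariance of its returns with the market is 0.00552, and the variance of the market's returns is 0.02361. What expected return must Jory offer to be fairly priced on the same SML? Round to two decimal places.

MRP = (11.03% − 5.37%) / (1.55 − 0.41) = 4.9649%
R_f = 5.37% − 0.41 × 4.9649% = 3.3344%
β_Jory = Cov / Var(R_m) = 0.00552 / 0.02361 = 0.2338
E(R_Jory) = R_f + β × MRP = 3.3344% + 0.2338 × 4.9649% = 4.50%

4.50%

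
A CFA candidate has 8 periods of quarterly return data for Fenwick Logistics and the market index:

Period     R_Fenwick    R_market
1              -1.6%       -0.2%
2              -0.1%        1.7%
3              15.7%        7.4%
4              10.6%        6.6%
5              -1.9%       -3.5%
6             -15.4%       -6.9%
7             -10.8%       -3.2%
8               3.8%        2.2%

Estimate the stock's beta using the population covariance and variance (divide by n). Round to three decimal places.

1.964

Mean R_i = (-1.6 − 0.1 + 15.7 + 10.6 − 1.9 − 15.4 − 10.8 + 3.8) / 8 = 0.0375%
Mean R_m = (-0.2 + 1.7 + 7.4 + 6.6 − 3.5 − 6.9 − 3.2 + 2.2) / 8 = 0.5125%
Σ(R_i − R̄_i)(R_m − R̄_m) = 341.9663  ⇒  Cov = 341.9663 / 8 = 42.7458
Σ(R_m − R̄_m)² = 174.0888  ⇒  Var(R_m) = 174.0888 / 8 = 21.7611
β = Cov / Var(R_m) = 42.7458 / 21.7611 = 1.9643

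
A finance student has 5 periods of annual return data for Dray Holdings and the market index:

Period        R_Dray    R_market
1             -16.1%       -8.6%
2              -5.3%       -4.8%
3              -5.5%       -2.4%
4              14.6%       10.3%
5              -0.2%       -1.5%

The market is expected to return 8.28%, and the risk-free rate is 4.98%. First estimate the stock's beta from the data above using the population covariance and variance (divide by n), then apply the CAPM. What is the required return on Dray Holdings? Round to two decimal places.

10.07%

Mean R_i = (-16.1 − 5.3 − 5.5 + 14.6 − 0.2) / 5 = -2.5000%
Mean R_m = (-8.6 − 4.8 − 2.4 + 10.3 − 1.5) / 5 = -1.4000%
Σ(R_i − R̄_i)(R_m − R̄_m) = 310.2800  ⇒  Cov = 310.2800 / 5 = 62.0560
Σ(R_m − R̄_m)² = 201.3000  ⇒  Var(R_m) = 201.3000 / 5 = 40.2600
β = Cov / Var(R_m) = 62.0560 / 40.2600 = 1.5414
MRP = 8.28% − 4.98% = 3.30%
E(R) = R_f + β × MRP = 4.98% + 1.5414 × 3.30% = 10.07%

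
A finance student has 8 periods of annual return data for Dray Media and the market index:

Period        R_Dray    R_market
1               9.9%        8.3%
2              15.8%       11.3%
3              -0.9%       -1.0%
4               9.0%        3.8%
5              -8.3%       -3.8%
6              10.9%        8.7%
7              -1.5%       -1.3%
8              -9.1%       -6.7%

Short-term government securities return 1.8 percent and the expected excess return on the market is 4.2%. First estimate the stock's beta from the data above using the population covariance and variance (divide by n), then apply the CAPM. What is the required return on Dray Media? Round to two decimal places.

7.68%

Mean R_i = (9.9 + 15.8 − 0.9 + 9.0 − 8.3 + 10.9 − 1.5 − 9.1) / 8 = 3.2250%
Mean R_m = (8.3 + 11.3 − 1.0 + 3.8 − 3.8 + 8.7 − 1.3 − 6.7) / 8 = 2.4125%
Σ(R_i − R̄_i)(R_m − R̄_m) = 422.8575  ⇒  Cov = 422.8575 / 8 = 52.8572
Σ(R_m − R̄_m)² = 302.1688  ⇒  Var(R_m) = 302.1688 / 8 = 37.7711
β = Cov / Var(R_m) = 52.8572 / 37.7711 = 1.3994
E(R) = R_f + β × MRP = 1.8% + 1.3994 × 4.2% = 7.68%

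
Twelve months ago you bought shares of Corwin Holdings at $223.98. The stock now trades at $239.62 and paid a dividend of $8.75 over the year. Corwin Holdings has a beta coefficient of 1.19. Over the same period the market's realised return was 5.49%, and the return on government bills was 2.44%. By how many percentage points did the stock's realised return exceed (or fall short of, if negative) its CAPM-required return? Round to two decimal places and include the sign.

+4.82%

Realised HPR = (P1 + D1 − P0) / P0 = (239.62 + 8.75 − 223.98) / 223.98 = 24.39 / 223.98 = 10.8894%
MRP = 5.49% − 2.44% = 3.05%
CAPM required = R_f + β·MRP = 2.44% + 1.19 × 3.05% = 6.0695%
α = realised − required = 10.8894% − 6.0695% = +4.82%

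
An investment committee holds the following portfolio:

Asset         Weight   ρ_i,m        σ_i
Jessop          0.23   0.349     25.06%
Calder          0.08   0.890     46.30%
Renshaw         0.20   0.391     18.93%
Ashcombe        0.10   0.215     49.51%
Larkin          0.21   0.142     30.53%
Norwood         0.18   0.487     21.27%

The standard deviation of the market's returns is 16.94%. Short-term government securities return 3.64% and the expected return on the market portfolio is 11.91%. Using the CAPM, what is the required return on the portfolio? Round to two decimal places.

β_Jessop = 0.349 × 25.06% / 16.94% = 0.5163
β_Calder = 0.890 × 46.30% / 16.94% = 2.4325
β_Renshaw = 0.391 × 18.93% / 16.94% = 0.4369
β_Ashcombe = 0.215 × 49.51% / 16.94% = 0.6284
β_Larkin = 0.142 × 30.53% / 16.94% = 0.2559
β_Norwood = 0.487 × 21.27% / 16.94% = 0.6115
β_P = Σ w_i β_i = 0.23×0.5163 + 0.08×2.4325 + 0.20×0.4369 + 0.10×0.6284 + 0.21×0.2559 + 0.18×0.6115 = 0.6274
MRP = 11.91% − 3.64% = 8.27%
E(R_P) = R_f + β_P × MRP = 3.64% + 0.6274 × 8.27% = 8.83%

8.83%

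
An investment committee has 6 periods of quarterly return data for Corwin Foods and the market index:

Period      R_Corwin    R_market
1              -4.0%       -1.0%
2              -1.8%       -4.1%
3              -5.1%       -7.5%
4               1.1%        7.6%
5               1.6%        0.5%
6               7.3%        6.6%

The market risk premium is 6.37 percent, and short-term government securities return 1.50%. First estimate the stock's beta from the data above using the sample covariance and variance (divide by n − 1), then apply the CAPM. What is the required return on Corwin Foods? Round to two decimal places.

Mean R_i = (-4.0 − 1.8 − 5.1 + 1.1 + 1.6 + 7.3) / 6 = -0.1500%
Mean R_m = (-1.0 − 4.1 − 7.5 + 7.6 + 0.5 + 6.6) / 6 = 0.3500%
Σ(R_i − R̄_i)(R_m − R̄_m) = 107.2850  ⇒  Cov = 107.2850 / 5 = 21.4570
Σ(R_m − R̄_m)² = 174.8950  ⇒  Var(R_m) = 174.8950 / 5 = 34.9790
β = Cov / Var(R_m) = 21.4570 / 34.9790 = 0.6134
E(R) = R_f + β × MRP = 1.50% + 0.6134 × 6.37% = 5.41%

5.41%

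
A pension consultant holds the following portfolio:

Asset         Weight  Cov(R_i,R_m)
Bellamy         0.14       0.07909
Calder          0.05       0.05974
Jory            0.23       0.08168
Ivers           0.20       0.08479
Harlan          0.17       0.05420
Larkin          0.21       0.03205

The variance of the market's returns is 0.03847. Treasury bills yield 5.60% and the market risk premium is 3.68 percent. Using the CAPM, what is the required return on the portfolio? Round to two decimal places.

11.89%

β_Bellamy = 0.07909 / 0.03847 = 2.0559
β_Calder = 0.05974 / 0.03847 = 1.5529
β_Jory = 0.08168 / 0.03847 = 2.1232
β_Ivers = 0.08479 / 0.03847 = 2.2041
β_Harlan = 0.05420 / 0.03847 = 1.4089
β_Larkin = 0.03205 / 0.03847 = 0.8331
β_P = Σ w_i β_i = 0.14×2.0559 + 0.05×1.5529 + 0.23×2.1232 + 0.20×2.2041 + 0.17×1.4089 + 0.21×0.8331 = 1.7091
E(R_P) = R_f + β_P × MRP = 5.60% + 1.7091 × 3.68% = 11.89%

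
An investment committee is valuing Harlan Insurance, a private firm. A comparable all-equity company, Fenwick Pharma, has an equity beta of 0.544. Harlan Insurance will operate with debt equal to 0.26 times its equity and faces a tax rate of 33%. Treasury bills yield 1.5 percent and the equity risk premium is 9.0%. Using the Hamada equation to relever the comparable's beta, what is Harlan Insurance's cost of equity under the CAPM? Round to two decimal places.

β_L = β_U × [1 + (1 − t)(D/E)] = 0.544 × [1 + (1 − 0.33) × 0.26]
    = 0.544 × [1 + 0.67 × 0.26] = 0.544 × 1.1742 = 0.6388
E(R) = R_f + β_L × MRP = 1.5% + 0.6388 × 9.0% = 7.25%

7.25%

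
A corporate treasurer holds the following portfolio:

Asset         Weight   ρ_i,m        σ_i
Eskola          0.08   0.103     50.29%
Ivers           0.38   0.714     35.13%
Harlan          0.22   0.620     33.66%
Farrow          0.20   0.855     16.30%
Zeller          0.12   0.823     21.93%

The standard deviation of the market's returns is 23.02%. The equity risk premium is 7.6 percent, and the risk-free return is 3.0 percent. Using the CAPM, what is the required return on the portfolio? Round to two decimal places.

9.43%

β_Eskola = 0.103 × 50.29% / 23.02% = 0.2250
β_Ivers = 0.714 × 35.13% / 23.02% = 1.0896
β_Harlan = 0.620 × 33.66% / 23.02% = 0.9066
β_Farrow = 0.855 × 16.30% / 23.02% = 0.6054
β_Zeller = 0.823 × 21.93% / 23.02% = 0.7840
β_P = Σ w_i β_i = 0.08×0.2250 + 0.38×1.0896 + 0.22×0.9066 + 0.20×0.6054 + 0.12×0.7840 = 0.8467
E(R_P) = R_f + β_P × MRP = 3.0% + 0.8467 × 7.6% = 9.43%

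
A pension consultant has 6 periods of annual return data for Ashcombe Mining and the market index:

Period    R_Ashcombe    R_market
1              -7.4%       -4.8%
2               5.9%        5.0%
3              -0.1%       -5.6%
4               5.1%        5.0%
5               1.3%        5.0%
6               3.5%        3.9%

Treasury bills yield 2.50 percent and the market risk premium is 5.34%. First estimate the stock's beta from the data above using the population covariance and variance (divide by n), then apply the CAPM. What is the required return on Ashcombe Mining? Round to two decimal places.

Mean R_i = (-7.4 + 5.9 − 0.1 + 5.1 + 1.3 + 3.5) / 6 = 1.3833%
Mean R_m = (-4.8 + 5.0 − 5.6 + 5.0 + 5.0 + 3.9) / 6 = 1.4167%
Σ(R_i − R̄_i)(R_m − R̄_m) = 99.4717  ⇒  Cov = 99.4717 / 6 = 16.5786
Σ(R_m − R̄_m)² = 132.5683  ⇒  Var(R_m) = 132.5683 / 6 = 22.0947
β = Cov / Var(R_m) = 16.5786 / 22.0947 = 0.7503
E(R) = R_f + β × MRP = 2.50% + 0.7503 × 5.34% = 6.51%

6.51%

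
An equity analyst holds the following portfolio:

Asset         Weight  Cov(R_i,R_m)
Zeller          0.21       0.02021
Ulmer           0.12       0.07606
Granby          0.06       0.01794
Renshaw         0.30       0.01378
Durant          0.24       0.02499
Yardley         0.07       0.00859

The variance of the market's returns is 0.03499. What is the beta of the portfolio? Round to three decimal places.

0.720

β_Zeller = 0.02021 / 0.03499 = 0.5776
β_Ulmer = 0.07606 / 0.03499 = 2.1738
β_Granby = 0.01794 / 0.03499 = 0.5127
β_Renshaw = 0.01378 / 0.03499 = 0.3938
β_Durant = 0.02499 / 0.03499 = 0.7142
β_Yardley = 0.00859 / 0.03499 = 0.2455
β_P = Σ w_i β_i = 0.21×0.5776 + 0.12×2.1738 + 0.06×0.5127 + 0.30×0.3938 + 0.24×0.7142 + 0.07×0.2455 = 0.7196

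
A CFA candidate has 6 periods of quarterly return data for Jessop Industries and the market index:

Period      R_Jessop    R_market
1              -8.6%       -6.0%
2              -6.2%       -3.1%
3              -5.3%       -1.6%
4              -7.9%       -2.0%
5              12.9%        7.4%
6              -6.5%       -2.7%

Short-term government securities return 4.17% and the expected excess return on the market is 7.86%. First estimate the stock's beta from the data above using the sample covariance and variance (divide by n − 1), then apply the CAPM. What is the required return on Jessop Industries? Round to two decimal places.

17.78%

Mean R_i = (-8.6 − 6.2 − 5.3 − 7.9 + 12.9 − 6.5) / 6 = -3.6000%
Mean R_m = (-6.0 − 3.1 − 1.6 − 2.0 + 7.4 − 2.7) / 6 = -1.3333%
Σ(R_i − R̄_i)(R_m − R̄_m) = 179.3100  ⇒  Cov = 179.3100 / 5 = 35.8620
Σ(R_m − R̄_m)² = 103.5533  ⇒  Var(R_m) = 103.5533 / 5 = 20.7107
β = Cov / Var(R_m) = 35.8620 / 20.7107 = 1.7316
E(R) = R_f + β × MRP = 4.17% + 1.7316 × 7.86% = 17.78%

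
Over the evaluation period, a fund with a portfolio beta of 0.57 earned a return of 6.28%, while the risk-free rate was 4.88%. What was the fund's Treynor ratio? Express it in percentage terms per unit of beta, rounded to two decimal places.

2.46%

Treynor = (R_P − R_f) / β_P = (6.28% − 4.88%) / 0.5700 = 1.40% / 0.5700 = 2.46%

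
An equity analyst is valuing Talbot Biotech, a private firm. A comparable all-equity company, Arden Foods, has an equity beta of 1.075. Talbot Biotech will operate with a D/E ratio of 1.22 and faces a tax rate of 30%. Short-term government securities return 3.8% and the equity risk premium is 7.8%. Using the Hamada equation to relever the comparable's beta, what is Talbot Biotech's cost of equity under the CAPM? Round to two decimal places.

β_L = β_U × [1 + (1 − t)(D/E)] = 1.075 × [1 + (1 − 0.30) × 1.22]
    = 1.075 × [1 + 0.70 × 1.22] = 1.075 × 1.8540 = 1.9931
E(R) = R_f + β_L × MRP = 3.8% + 1.9931 × 7.8% = 19.35%

19.35%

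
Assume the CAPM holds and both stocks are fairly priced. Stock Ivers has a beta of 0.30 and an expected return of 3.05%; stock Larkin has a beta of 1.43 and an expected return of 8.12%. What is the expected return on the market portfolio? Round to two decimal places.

6.19%

Both satisfy E(R) = R_f + β·MRP, so the slope of the SML is
MRP = (8.12% − 3.05%) / (1.43 − 0.30) = 5.07% / 1.13 = 4.4867%
R_f = E(R_Ivers) − β_Ivers·MRP = 3.05% − 0.30 × 4.4867% = 1.7040%
E(R_m) = R_f + MRP = 1.7040% + 4.4867% = 6.19%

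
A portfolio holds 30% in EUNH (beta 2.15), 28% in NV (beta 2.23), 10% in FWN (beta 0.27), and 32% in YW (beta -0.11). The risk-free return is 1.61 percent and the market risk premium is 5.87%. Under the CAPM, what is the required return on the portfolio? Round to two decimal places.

β_P = Σ w_i β_i = 0.30×2.15 + 0.28×2.23 + 0.10×0.27 + 0.32×-0.11 = 1.2612
E(R_P) = R_f + β_P × MRP = 1.61% + 1.2612 × 5.87% = 9.01%

9.01%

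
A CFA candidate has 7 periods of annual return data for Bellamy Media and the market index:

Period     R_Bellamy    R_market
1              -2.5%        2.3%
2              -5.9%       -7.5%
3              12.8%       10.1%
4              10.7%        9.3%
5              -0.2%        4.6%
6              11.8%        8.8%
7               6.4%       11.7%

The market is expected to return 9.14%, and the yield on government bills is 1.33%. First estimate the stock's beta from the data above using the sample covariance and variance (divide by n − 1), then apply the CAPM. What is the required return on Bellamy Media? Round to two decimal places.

8.97%

Mean R_i = (-2.5 − 5.9 + 12.8 + 10.7 − 0.2 + 11.8 + 6.4) / 7 = 4.7286%
Mean R_m = (2.3 − 7.5 + 10.1 + 9.3 + 4.6 + 8.8 + 11.7) / 7 = 5.6143%
Σ(R_i − R̄_i)(R_m − R̄_m) = 259.2571  ⇒  Cov = 259.2571 / 6 = 43.2095
Σ(R_m − R̄_m)² = 264.8886  ⇒  Var(R_m) = 264.8886 / 6 = 44.1481
β = Cov / Var(R_m) = 43.2095 / 44.1481 = 0.9787
MRP = 9.14% − 1.33% = 7.81%
E(R) = R_f + β × MRP = 1.33% + 0.9787 × 7.81% = 8.97%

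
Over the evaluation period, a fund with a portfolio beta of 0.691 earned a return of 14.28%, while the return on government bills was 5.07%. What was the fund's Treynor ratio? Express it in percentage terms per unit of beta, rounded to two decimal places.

13.33%

Treynor = (R_P − R_f) / β_P = (14.28% − 5.07%) / 0.6910 = 9.21% / 0.6910 = 13.33%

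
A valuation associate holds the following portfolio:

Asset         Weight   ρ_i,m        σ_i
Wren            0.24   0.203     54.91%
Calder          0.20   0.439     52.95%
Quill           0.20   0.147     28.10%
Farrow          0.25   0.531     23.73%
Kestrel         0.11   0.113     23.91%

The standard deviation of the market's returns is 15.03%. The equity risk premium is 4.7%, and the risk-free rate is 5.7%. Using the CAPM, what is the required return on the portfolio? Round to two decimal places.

9.33%

β_Wren = 0.203 × 54.91% / 15.03% = 0.7416
β_Calder = 0.439 × 52.95% / 15.03% = 1.5466
β_Quill = 0.147 × 28.10% / 15.03% = 0.2748
β_Farrow = 0.531 × 23.73% / 15.03% = 0.8384
β_Kestrel = 0.113 × 23.91% / 15.03% = 0.1798
β_P = Σ w_i β_i = 0.24×0.7416 + 0.20×1.5466 + 0.20×0.2748 + 0.25×0.8384 + 0.11×0.1798 = 0.7716
E(R_P) = R_f + β_P × MRP = 5.7% + 0.7716 × 4.7% = 9.33%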